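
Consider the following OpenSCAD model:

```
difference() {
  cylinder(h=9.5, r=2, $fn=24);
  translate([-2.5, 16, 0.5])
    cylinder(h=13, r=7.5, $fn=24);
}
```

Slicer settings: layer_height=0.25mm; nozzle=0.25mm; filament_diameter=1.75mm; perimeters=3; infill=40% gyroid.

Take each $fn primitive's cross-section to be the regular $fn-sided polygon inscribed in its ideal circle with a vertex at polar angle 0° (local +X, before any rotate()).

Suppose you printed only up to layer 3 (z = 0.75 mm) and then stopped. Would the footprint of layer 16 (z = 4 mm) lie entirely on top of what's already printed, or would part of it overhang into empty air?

Compare the two slices. At z = 0.75: the r=2 cylinder contributes a regular 24-gon of circumradius 2 (area = (24/2)·2.000²·sin(360°/24) = 12.42 mm²); the r=7.5 cylinder at (-2.5, 16) contributes a regular 24-gon of circumradius 7.5 (area = (24/2)·7.500²·sin(360°/24) = 174.70 mm²); After the difference (first − rest): starting from the r=2 cylinder (12.42 mm²), the r=7.5 cylinder at (-2.5, 16) misses the remaining region (no effect) — area = 12.42 mm². At z = 4: the r=2 cylinder contributes a regular 24-gon of circumradius 2 (area = (24/2)·2.000²·sin(360°/24) = 12.42 mm²); the cylinder at (-2.5, 16): section is a regular 24-gon, circumradius r=7.5 (area = (24/2)·7.500²·sin(360°/24) = 174.70 mm²); Taking the first minus the rest: starting from the r=2 cylinder (12.42 mm²), the r=7.5 cylinder at (-2.5, 16) misses the remaining region (no effect) — area = 12.42 mm². Checking containment: the cross-section at z = 4 is a subset of the cross-section at z = 0.75.

entirely on top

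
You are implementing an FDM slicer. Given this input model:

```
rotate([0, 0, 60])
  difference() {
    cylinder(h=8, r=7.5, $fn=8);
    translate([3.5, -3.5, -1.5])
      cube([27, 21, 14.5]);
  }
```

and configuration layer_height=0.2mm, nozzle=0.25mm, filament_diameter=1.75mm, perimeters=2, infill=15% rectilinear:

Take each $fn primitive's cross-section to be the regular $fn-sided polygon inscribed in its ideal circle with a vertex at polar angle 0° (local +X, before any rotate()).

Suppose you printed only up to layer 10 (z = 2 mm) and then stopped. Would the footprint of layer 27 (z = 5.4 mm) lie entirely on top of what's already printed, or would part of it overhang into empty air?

Compare the two slices. At z = 2: the cylinder: section is a regular 8-gon, circumradius r=7.5 (area = (8/2)·7.500²·sin(360°/8) = 159.10 mm²); the 27×21 cube at (3.5, -3.5) contributes its full rectangle (area 567.00 mm²); Taking the first minus the rest: starting from the r=7.5 cylinder (159.10 mm²), the 27×21 cube at (3.5, -3.5) partially overlaps it — only the 27.52 mm² overlap (of its 567.00 mm²) is removed, clipping the outline — area = 131.57 mm²; (whole slice rotated 60° about Z — lengths, areas and connectivity unchanged). At z = 5.4: the cylinder: section is a regular 8-gon, circumradius r=7.5 (area = (8/2)·7.500²·sin(360°/8) = 159.10 mm²); the 27×21 cube at (3.5, -3.5) contributes its full rectangle (area 567.00 mm²); Taking the first minus the rest: starting from the r=7.5 cylinder (159.10 mm²), the 27×21 cube at (3.5, -3.5) partially overlaps it — only the 27.52 mm² overlap (of its 567.00 mm²) is removed, clipping the outline — area = 131.57 mm²; (rotated 60° about Z; rotation is an isometry so areas/perimeters/island counts are preserved). Checking containment: the cross-section at z = 5.4 is a subset of the cross-section at z = 2.

entirely on top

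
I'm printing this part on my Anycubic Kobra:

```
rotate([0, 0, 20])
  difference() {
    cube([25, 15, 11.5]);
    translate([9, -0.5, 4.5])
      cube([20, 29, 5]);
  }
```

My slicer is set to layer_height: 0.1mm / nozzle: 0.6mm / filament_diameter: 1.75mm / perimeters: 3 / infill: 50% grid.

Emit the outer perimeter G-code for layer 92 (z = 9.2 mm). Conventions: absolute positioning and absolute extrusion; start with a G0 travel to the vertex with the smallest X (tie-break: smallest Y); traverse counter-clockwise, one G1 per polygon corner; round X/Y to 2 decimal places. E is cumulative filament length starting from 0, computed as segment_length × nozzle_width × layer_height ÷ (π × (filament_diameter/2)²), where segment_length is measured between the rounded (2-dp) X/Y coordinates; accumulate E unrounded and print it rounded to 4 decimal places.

At z = 9.2 mm: the cube is present — its section is the full 25×15 rectangle; the cube at (9, -0.5) (footprint 20×29) is included at this height; Subtracting the remaining from the first: starting from the 25×15 cube, the 20×29 cube at (9, -0.5) partially overlaps it — only the 240.00 mm² overlap (of its 580.00 mm²) is removed, clipping the outline — 1 connected region; (rotated 20° about Z; rotation is an isometry so areas/perimeters/island counts are preserved). The outline is a single polygon with 4 vertices. Extrusion per mm of travel: 0.6 × 0.1 / (π × 0.875²) = 0.024945. Accumulating E over each segment gives final E = 1.1974.

G0 X-5.13 Y14.10 Z9.20
G1 X0.00 Y0.00 E0.3743
G1 X8.46 Y3.08 E0.5989
G1 X3.33 Y17.17 E0.9729
G1 X-5.13 Y14.10 E1.1974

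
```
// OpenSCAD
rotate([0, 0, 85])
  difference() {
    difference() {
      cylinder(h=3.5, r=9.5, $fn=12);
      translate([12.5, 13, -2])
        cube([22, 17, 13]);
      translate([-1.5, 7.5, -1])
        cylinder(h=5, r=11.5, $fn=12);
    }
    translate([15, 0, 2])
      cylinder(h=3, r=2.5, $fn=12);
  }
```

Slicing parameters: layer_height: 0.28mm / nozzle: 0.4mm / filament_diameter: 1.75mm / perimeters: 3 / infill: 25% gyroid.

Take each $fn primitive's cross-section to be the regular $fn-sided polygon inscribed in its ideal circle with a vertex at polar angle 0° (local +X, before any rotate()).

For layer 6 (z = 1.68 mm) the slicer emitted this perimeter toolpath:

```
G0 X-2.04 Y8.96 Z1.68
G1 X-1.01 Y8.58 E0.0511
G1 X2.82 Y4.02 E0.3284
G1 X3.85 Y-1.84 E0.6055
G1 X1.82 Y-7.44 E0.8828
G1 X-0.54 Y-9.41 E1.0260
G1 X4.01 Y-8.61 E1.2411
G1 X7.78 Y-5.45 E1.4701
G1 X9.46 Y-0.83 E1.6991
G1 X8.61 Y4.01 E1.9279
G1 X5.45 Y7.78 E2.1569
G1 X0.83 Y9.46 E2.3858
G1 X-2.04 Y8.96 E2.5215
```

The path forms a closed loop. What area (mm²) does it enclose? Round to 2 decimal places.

95.42 mm²

Apply the shoelace formula to the sequence of (X, Y) vertices; enclosed area = 95.42 mm².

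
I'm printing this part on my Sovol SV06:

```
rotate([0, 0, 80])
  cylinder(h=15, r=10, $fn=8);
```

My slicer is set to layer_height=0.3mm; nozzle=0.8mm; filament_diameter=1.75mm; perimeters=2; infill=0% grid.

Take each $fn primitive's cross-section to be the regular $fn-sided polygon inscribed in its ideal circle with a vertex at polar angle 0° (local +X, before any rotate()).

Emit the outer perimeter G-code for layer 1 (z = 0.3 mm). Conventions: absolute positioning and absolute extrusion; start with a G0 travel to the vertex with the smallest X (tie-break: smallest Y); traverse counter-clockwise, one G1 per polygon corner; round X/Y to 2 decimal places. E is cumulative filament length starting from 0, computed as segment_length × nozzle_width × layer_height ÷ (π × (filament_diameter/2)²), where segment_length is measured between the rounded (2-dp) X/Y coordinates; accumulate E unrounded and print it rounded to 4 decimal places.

G0 X-9.85 Y1.74 Z0.30
G1 X-8.19 Y-5.74 E0.7645
G1 X-1.74 Y-9.85 E1.5277
G1 X5.74 Y-8.19 E2.2922
G1 X9.85 Y-1.74 E3.0553
G1 X8.19 Y5.74 E3.8198
G1 X1.74 Y9.85 E4.5830
G1 X-5.74 Y8.19 E5.3475
G1 X-9.85 Y1.74 E6.1106

At z = 0.3 mm: the cylinder: section is a regular 8-gon, circumradius r=10; (rotated 80° about Z; rotation is an isometry so areas/perimeters/island counts are preserved). The outline is a single polygon with 8 vertices. Extrusion per mm of travel: 0.8 × 0.3 / (π × 0.875²) = 0.099780. Accumulating E over each segment gives final E = 6.1106.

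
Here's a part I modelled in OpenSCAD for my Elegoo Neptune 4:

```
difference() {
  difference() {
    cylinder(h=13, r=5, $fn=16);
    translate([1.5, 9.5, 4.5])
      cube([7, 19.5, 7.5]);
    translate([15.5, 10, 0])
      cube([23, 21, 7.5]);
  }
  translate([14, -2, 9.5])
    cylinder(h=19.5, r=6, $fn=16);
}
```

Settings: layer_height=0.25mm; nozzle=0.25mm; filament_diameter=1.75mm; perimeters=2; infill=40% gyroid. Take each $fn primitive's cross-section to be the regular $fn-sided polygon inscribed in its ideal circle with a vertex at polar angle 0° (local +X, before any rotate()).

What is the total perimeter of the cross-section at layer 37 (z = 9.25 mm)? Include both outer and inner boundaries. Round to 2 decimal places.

At z = 9.25 mm: the cylinder: section is a regular 16-gon, circumradius r=5 (perimeter = 2·16·5.000·sin(180°/16) = 31.21 mm); the cube at (1.5, 9.5) is present — its section is the full 7×19.5 rectangle (perimeter 53.00 mm); the cube at (15.5, 10) is absent (z outside [0, 7.5]); After the difference (first − rest): starting from the r=5 cylinder, the 7×19.5 cube at (1.5, 9.5) misses the remaining region (no effect) — boundary = 31.21 mm; the cylinder at (14, -2) is not intersected at this z (z outside [9.5, 29]); Subtracting the remaining from the first: none of the subtracted shapes is present at this height, so the result so far is unchanged — boundary = 31.21 mm. Overall, the cross-section is a single solid region. Total boundary length (outer) = 31.21 mm.

31.21 mm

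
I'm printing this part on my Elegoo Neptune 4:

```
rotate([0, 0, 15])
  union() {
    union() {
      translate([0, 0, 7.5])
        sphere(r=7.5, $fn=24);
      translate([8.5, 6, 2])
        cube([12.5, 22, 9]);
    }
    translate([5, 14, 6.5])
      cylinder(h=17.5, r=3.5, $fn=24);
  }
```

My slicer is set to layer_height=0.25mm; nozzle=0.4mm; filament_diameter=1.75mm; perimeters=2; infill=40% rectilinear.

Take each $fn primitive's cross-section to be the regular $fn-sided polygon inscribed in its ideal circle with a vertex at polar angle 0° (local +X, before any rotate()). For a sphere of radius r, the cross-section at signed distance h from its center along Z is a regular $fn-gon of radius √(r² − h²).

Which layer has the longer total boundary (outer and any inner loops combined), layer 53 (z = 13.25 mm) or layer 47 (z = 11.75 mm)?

layer 47 (z = 11.75 mm)

Layer 53 (z = 13.25): the r=7.5 sphere slices to a regular 24-gon of circumradius 4.815 (√(r²−h²) with h=5.75 from center) (perimeter = 2·24·4.815·sin(180°/24) = 30.17 mm); the cube at (8.5, 6) does not reach this height (z outside [2, 11]); Taking the union: only the r=7.5 sphere is present, so the union is just that shape — boundary = 30.17 mm; the r=3.5 cylinder at (5, 14) gives a regular 24-gon of circumradius 3.5 (constant along its height) (perimeter = 2·24·3.500·sin(180°/24) = 21.93 mm); Taking the union: the 2 present regions are separate (no shared area or edge), so areas and boundary lengths simply add and each stays a separate island — boundary = 52.10 mm; (rotated 15° about Z; rotation is an isometry so areas/perimeters/island counts are preserved). So its perimeter = 52.10 mm. Layer 47 (z = 11.75): the r=7.5 sphere slices to a regular 24-gon of circumradius 6.180 (√(r²−h²) with h=4.25 from center) (perimeter = 2·24·6.180·sin(180°/24) = 38.72 mm); the cube at (8.5, 6) is not intersected at this z (z outside [2, 11]); Merging all regions: only the r=7.5 sphere is present, so the union is just that shape — boundary = 38.72 mm; the cylinder at (5, 14): section is a regular 24-gon, circumradius r=3.5 (perimeter = 2·24·3.500·sin(180°/24) = 21.93 mm); Merging all regions: the 2 present regions are separate (no shared area or edge), so areas and boundary lengths simply add and each stays a separate island — boundary = 60.65 mm; (whole slice rotated 15° about Z — lengths, areas and connectivity unchanged). So its perimeter = 60.65 mm. Layer 47 is larger (60.65 vs 52.10 mm).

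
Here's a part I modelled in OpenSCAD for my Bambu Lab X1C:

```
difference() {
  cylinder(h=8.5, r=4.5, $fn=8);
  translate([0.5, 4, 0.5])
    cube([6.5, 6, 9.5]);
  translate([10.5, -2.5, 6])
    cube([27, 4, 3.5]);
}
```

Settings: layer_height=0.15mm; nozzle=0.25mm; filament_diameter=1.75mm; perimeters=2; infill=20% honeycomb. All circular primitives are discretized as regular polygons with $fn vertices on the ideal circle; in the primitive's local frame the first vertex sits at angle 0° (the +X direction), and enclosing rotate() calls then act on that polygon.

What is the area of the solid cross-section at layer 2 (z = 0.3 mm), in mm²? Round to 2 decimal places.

At z = 0.3 mm: the cylinder: section is a regular 8-gon, circumradius r=4.5 (area = (8/2)·4.500²·sin(360°/8) = 57.28 mm²); the cube at (0.5, 4) is absent (z outside [0.5, 10]); the cube at (10.5, -2.5) is not intersected at this z (z outside [6, 9.5]); Subtracting the remaining from the first: none of the subtracted shapes is present at this height, so the r=4.5 cylinder is unchanged — area = 57.28 mm². Overall, the cross-section is a single solid region. Net area = 57.28 mm².

57.28 mm²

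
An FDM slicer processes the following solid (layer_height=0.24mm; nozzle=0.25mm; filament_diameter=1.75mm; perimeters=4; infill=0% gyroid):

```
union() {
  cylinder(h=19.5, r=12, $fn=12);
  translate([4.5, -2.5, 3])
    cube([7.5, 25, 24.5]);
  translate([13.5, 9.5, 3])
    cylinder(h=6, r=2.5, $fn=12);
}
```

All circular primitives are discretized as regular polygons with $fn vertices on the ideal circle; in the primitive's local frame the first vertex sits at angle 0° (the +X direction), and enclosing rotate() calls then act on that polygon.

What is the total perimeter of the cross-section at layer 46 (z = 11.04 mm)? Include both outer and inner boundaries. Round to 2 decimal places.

102.85 mm

At z = 11.04 mm: the r=12 cylinder contributes a regular 12-gon of circumradius 12 (perimeter = 2·12·12.000·sin(180°/12) = 74.54 mm); the cube at (4.5, -2.5) (footprint 7.5×25) is included at this height (perimeter 65.00 mm); the cylinder at (13.5, 9.5) is not intersected at this z (z outside [3, 9]); Combining (union): the regions partially overlap (shared area 74.63 mm²), so the edge portions inside another operand are dropped and the merged outline is re-measured after clipping — boundary = 102.85 mm. Overall, the cross-section is a single solid region. Total boundary length (outer) = 102.85 mm.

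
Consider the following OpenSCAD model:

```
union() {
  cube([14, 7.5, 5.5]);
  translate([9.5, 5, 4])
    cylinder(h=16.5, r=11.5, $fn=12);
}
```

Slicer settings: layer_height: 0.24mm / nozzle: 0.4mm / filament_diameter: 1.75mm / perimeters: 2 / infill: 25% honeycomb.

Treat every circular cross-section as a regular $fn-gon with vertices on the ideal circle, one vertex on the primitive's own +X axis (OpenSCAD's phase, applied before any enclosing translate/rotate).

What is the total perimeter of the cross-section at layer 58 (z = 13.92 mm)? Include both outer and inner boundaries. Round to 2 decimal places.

At z = 13.92 mm: the cube is not intersected at this z (z outside [0, 5.5]); the r=11.5 cylinder at (9.5, 5) contributes a regular 12-gon of circumradius 11.5 (perimeter = 2·12·11.500·sin(180°/12) = 71.43 mm); Taking the union: only the r=11.5 cylinder at (9.5, 5) is present, so the union is just that shape — boundary = 71.43 mm. Overall, the cross-section is a single solid region. Total boundary length (outer) = 71.43 mm.

71.43 mm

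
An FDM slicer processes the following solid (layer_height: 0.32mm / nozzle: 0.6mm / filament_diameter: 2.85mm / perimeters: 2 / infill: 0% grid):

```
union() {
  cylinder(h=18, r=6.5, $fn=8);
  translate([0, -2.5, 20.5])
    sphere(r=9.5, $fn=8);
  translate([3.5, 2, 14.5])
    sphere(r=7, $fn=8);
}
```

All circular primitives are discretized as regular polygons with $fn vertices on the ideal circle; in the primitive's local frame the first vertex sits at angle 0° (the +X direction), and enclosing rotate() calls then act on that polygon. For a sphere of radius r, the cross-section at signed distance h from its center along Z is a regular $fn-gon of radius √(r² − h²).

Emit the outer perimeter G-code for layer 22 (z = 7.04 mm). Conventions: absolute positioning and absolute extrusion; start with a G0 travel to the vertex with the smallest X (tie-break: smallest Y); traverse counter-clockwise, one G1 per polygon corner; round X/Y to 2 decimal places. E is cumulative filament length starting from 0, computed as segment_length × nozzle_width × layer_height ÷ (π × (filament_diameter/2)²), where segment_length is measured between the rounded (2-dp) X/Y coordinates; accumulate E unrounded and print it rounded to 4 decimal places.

At z = 7.04 mm: the cylinder: section is a regular 8-gon, circumradius r=6.5; the sphere at (0, -2.5) is not intersected at this z (|z−center|=13.460 > r=9.5); the sphere at (3.5, 2) does not reach this height (|z−center|=7.460 > r=7); Merging all regions: only the r=6.5 cylinder is present, so the union is just that shape — 1 connected region. The outline is a single polygon with 8 vertices. Extrusion per mm of travel: 0.6 × 0.32 / (π × 1.425²) = 0.030097. Accumulating E over each segment gives final E = 1.1983.

G0 X-6.50 Y0.00 Z7.04
G1 X-4.60 Y-4.60 E0.1498
G1 X0.00 Y-6.50 E0.2996
G1 X4.60 Y-4.60 E0.4494
G1 X6.50 Y0.00 E0.5992
G1 X4.60 Y4.60 E0.7490
G1 X0.00 Y6.50 E0.8987
G1 X-4.60 Y4.60 E1.0485
G1 X-6.50 Y0.00 E1.1983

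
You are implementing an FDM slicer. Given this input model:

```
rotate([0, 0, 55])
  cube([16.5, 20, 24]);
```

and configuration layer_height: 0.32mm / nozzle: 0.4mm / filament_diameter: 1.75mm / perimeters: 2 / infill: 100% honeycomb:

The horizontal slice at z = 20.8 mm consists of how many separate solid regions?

1

At z = 20.8 mm: the cube (footprint 16.5×20) is included at this height; (whole slice rotated 55° about Z — lengths, areas and connectivity unchanged). The result has 1 disconnected region.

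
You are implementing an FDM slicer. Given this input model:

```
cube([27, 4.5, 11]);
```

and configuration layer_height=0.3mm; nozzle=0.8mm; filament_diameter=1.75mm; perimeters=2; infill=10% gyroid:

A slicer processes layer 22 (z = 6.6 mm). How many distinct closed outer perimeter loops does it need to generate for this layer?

1

At z = 6.6 mm: the 27×4.5 cube contributes its full rectangle. The result has 1 disconnected region.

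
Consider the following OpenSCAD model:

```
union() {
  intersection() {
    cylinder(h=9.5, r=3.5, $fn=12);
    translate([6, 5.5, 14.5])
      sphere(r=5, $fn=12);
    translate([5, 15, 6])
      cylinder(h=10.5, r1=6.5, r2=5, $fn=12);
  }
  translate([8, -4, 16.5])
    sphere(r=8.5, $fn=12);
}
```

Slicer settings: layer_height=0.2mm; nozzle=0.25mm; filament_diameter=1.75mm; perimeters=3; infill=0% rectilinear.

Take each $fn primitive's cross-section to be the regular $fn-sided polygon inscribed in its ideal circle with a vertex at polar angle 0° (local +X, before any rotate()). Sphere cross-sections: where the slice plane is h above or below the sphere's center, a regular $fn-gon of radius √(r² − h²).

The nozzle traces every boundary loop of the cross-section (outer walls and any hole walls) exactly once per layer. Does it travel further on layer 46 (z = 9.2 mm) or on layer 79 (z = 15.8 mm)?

layer 79 (z = 15.8 mm)

Layer 46 (z = 9.2): the cylinder: section is a regular 12-gon, circumradius r=3.5 (perimeter = 2·12·3.500·sin(180°/12) = 21.74 mm); the sphere at (6, 5.5) is absent (|z−center|=5.300 > r=5); the cone at (5, 15): at t=0.305 of its height the radius interpolates to r₁+(r₂−r₁)t = 6.043, giving a regular 12-gon of that circumradius (perimeter = 2·12·6.043·sin(180°/12) = 37.54 mm); After intersecting: at least one operand is absent at this height, so nothing remains; the r=8.5 sphere at (8, -4) slices to a regular 12-gon of circumradius 4.354 (√(r²−h²) with h=7.3 from center) (perimeter = 2·12·4.354·sin(180°/12) = 27.05 mm); Merging all regions: only the r=8.5 sphere at (8, -4) is present, so the union is just that shape — boundary = 27.05 mm. So its perimeter = 27.05 mm. Layer 79 (z = 15.8): the cylinder does not reach this height (z outside [0, 9.5]); the r=5 sphere at (6, 5.5) slices to a regular 12-gon of circumradius 4.828 (√(r²−h²) with h=1.3 from center) (perimeter = 2·12·4.828·sin(180°/12) = 29.99 mm); the cone at (5, 15) contributes a regular 12-gon of circumradius 5.100 (interpolated between r1=6.5 and r2=5 at t=0.933) (perimeter = 2·12·5.100·sin(180°/12) = 31.68 mm); After intersecting: at least one operand is absent at this height, so nothing remains; the r=8.5 sphere at (8, -4) slices to a regular 12-gon of circumradius 8.471 (√(r²−h²) with h=0.7 from center) (perimeter = 2·12·8.471·sin(180°/12) = 52.62 mm); Taking the union: only the r=8.5 sphere at (8, -4) is present, so the union is just that shape — boundary = 52.62 mm. So its perimeter = 52.62 mm. Layer 79 is larger (52.62 vs 27.05 mm).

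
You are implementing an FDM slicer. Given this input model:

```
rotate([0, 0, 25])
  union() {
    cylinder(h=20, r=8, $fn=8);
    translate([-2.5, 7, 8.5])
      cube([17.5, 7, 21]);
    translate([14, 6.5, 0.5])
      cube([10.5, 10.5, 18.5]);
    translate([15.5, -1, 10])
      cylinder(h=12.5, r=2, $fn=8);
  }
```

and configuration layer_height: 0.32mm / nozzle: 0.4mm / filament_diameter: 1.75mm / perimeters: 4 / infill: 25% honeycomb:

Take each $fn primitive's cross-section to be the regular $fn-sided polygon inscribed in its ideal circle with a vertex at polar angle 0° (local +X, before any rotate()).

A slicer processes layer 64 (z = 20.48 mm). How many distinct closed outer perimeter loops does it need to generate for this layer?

2

At z = 20.48 mm: the cylinder is not intersected at this z (z outside [0, 20]); the 17.5×7 cube at (-2.5, 7) contributes its full rectangle; the cube at (14, 6.5) does not reach this height (z outside [0.5, 19]); the r=2 cylinder at (15.5, -1) contributes a regular 8-gon of circumradius 2; Combining (union): the 2 present regions are separate (no shared area or edge), so areas and boundary lengths simply add and each stays a separate island — 2 connected regions; (whole slice rotated 25° about Z — lengths, areas and connectivity unchanged). The result has 2 disconnected regions.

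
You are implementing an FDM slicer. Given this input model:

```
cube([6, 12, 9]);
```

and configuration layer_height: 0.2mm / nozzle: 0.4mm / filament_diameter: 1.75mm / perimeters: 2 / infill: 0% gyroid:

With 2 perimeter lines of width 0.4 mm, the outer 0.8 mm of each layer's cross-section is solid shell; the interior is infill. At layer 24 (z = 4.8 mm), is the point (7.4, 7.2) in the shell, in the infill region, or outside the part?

outside

At z = 4.8 mm: the cube is present — its section is the full 6×12 rectangle. Overall, the cross-section is a single solid region. The nearest boundary edge runs (6.00, 0.00)→(6.00, 12.00); distance from the point to it = 1.40 mm. The point is not inside any of the regions above, so it lies outside the cross-section (1.40 mm from the nearest boundary).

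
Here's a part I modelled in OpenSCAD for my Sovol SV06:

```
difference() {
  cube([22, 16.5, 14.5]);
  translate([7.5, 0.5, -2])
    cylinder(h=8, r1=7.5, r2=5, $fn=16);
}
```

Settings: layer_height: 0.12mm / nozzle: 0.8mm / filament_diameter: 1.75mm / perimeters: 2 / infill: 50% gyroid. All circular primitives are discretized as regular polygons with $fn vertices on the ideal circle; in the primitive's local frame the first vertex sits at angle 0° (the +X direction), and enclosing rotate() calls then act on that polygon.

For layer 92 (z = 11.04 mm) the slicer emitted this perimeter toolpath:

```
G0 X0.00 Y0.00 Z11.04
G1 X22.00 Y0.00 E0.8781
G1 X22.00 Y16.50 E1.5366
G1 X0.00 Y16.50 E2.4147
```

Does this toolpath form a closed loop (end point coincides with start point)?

Start point (G0): (0.00, 0.00). End point (last G1): the path does not return to the start — open.

no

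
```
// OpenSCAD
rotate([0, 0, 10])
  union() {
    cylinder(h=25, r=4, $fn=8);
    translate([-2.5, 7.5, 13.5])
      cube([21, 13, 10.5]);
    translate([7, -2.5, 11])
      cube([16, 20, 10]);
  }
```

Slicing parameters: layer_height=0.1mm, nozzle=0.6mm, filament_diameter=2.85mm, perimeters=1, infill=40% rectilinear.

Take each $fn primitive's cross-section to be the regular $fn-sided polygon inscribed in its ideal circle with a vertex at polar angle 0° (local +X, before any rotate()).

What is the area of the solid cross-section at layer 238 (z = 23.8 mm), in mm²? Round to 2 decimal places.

318.25 mm²

At z = 23.8 mm: the cylinder: section is a regular 8-gon, circumradius r=4 (area = (8/2)·4.000²·sin(360°/8) = 45.25 mm²); the cube at (-2.5, 7.5) is present — its section is the full 21×13 rectangle (area 273.00 mm²); the cube at (7, -2.5) is absent (z outside [11, 21]); Combining (union): the 2 present regions are separate (no shared area or edge), so areas and boundary lengths simply add and each stays a separate island — area = 318.25 mm²; (rotated 10° about Z; rotation is an isometry so areas/perimeters/island counts are preserved). Overall, the cross-section has 2 separate islands. Net area = 318.25 mm².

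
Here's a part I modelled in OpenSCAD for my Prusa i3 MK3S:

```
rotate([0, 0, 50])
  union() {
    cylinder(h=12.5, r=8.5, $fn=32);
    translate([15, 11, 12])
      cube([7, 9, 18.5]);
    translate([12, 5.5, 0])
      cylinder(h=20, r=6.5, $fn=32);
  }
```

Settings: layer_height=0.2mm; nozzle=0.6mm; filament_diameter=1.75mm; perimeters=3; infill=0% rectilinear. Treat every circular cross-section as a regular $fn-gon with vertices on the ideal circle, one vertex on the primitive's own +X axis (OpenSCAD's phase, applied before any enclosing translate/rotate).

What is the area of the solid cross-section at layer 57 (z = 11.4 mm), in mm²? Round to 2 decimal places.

349.19 mm²

At z = 11.4 mm: the r=8.5 cylinder contributes a regular 32-gon of circumradius 8.5 (area = (32/2)·8.500²·sin(360°/32) = 225.52 mm²); the cube at (15, 11) is not intersected at this z (z outside [12, 30.5]); the r=6.5 cylinder at (12, 5.5) contributes a regular 32-gon of circumradius 6.5 (area = (32/2)·6.500²·sin(360°/32) = 131.88 mm²); Combining (union): the regions partially overlap — summed areas 357.41 mm² minus the doubly-counted overlap 8.22 mm² gives 349.19 mm² — area = 349.19 mm²; (rotated 50° about Z; rotation is an isometry so areas/perimeters/island counts are preserved). Overall, the cross-section is a single solid region. Net area = 349.19 mm².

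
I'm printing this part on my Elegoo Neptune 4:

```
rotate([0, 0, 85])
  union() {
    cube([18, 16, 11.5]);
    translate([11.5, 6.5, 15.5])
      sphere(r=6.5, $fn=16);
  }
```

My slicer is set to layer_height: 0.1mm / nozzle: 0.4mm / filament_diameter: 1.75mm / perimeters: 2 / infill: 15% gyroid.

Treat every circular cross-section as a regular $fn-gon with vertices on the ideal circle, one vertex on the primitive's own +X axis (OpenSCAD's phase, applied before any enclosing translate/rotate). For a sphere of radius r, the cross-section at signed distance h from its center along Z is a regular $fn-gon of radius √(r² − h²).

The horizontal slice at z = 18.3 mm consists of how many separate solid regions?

1

At z = 18.3 mm: the cube does not reach this height (z outside [0, 11.5]); the sphere at (11.5, 6.5): section is a regular 16-gon, circumradius = √(r²−h²) = √(6.5²−2.8²) = 5.866; Taking the union: only the r=6.5 sphere at (11.5, 6.5) is present, so the union is just that shape — 1 connected region; (whole slice rotated 85° about Z — lengths, areas and connectivity unchanged). The result has 1 disconnected region.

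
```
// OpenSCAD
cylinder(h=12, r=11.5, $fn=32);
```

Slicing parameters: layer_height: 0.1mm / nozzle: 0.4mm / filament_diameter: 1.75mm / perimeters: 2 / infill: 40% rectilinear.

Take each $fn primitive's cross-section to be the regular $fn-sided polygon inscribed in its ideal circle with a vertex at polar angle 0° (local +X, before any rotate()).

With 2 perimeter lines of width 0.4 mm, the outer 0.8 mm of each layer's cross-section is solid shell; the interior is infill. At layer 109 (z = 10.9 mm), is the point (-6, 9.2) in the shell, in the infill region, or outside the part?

shell

At z = 10.9 mm: the cylinder: section is a regular 32-gon, circumradius r=11.5. Overall, the cross-section is a single solid region. The nearest boundary edge runs (-4.40, 10.62)→(-6.39, 9.56); distance from the point to it = 0.50 mm. The point is inside the cross-section, 0.50 mm from the nearest boundary — within the 0.8 mm shell band (2 × 0.4).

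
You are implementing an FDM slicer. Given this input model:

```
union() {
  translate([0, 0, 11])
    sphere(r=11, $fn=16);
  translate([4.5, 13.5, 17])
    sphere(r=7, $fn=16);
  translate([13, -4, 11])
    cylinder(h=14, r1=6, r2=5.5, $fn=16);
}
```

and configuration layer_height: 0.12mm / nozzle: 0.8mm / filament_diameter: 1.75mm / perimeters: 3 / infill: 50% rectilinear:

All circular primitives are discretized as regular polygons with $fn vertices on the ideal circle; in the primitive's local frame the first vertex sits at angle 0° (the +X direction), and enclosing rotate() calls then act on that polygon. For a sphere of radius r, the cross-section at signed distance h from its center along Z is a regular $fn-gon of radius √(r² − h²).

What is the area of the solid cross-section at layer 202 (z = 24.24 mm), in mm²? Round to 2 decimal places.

93.53 mm²

At z = 24.24 mm: the sphere is absent (|z−center|=13.240 > r=11); the sphere at (4.5, 13.5) is absent (|z−center|=7.240 > r=7); the cone at (13, -4): at t=0.946 of its height the radius interpolates to r₁+(r₂−r₁)t = 5.527, giving a regular 16-gon of that circumradius (area = (16/2)·5.527²·sin(360°/16) = 93.53 mm²); Merging all regions: only the cone at (13, -4) is present, so the union is just that shape — area = 93.53 mm². Overall, the cross-section is a single solid region. Net area = 93.53 mm².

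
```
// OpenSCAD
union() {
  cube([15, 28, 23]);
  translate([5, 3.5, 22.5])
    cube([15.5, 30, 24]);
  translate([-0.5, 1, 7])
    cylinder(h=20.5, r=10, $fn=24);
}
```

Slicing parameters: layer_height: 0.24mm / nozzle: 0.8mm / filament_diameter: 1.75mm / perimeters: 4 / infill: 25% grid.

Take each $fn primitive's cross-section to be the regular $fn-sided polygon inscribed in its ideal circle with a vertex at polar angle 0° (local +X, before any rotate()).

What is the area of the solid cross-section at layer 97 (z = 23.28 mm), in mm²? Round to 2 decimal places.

760.54 mm²

At z = 23.28 mm: the cube is not intersected at this z (z outside [0, 23]); the cube at (5, 3.5) is present — its section is the full 15.5×30 rectangle (area 465.00 mm²); the r=10 cylinder at (-0.5, 1) gives a regular 24-gon of circumradius 10 (constant along its height) (area = (24/2)·10.000²·sin(360°/24) = 310.58 mm²); Merging all regions: the regions partially overlap — summed areas 775.58 mm² minus the doubly-counted overlap 15.04 mm² gives 760.54 mm² — area = 760.54 mm². Overall, the cross-section is a single solid region. Net area = 760.54 mm².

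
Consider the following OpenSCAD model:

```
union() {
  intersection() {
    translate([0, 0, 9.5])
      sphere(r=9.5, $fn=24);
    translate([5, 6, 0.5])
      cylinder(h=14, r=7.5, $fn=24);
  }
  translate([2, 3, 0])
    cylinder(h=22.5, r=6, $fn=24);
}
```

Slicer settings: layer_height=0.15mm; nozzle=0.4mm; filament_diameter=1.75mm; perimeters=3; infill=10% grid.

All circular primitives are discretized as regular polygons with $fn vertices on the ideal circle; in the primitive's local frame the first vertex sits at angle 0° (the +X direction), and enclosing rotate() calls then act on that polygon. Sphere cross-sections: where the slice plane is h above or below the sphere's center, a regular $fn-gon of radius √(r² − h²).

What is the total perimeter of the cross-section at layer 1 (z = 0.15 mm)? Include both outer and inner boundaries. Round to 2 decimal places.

37.59 mm

At z = 0.15 mm: the sphere: section is a regular 24-gon, circumradius = √(r²−h²) = √(9.5²−9.35²) = 1.682 (perimeter = 2·24·1.682·sin(180°/24) = 10.54 mm); the cylinder at (5, 6) is absent (z outside [0.5, 14.5]); Keeping only the common overlap: at least one operand is absent at this height, so nothing remains; the r=6 cylinder at (2, 3) gives a regular 24-gon of circumradius 6 (constant along its height) (perimeter = 2·24·6.000·sin(180°/24) = 37.59 mm); Combining (union): only the r=6 cylinder at (2, 3) is present, so the union is just that shape — boundary = 37.59 mm. Overall, the cross-section is a single solid region. Total boundary length (outer) = 37.59 mm.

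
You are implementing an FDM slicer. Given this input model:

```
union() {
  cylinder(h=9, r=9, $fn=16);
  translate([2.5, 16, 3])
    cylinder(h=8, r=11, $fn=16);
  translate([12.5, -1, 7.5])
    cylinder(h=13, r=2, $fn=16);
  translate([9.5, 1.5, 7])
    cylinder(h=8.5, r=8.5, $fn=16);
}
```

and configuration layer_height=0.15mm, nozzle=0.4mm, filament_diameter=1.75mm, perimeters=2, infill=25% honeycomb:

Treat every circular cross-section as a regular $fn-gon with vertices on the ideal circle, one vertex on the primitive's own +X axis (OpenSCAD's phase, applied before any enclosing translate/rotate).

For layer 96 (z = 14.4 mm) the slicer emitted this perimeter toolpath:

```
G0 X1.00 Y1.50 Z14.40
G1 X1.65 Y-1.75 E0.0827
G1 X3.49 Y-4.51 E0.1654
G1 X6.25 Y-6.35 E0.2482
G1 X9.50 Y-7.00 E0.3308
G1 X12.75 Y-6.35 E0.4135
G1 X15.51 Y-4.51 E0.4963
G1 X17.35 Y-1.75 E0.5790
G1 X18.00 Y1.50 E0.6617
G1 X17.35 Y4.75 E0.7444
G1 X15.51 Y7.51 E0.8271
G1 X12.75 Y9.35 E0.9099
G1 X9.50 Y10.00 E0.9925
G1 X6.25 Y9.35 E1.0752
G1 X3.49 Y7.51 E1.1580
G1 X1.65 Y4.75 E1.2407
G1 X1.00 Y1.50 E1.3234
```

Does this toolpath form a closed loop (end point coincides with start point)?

Start point (G0): (1.00, 1.50). End point (last G1): the path returns to the start — closed.

yes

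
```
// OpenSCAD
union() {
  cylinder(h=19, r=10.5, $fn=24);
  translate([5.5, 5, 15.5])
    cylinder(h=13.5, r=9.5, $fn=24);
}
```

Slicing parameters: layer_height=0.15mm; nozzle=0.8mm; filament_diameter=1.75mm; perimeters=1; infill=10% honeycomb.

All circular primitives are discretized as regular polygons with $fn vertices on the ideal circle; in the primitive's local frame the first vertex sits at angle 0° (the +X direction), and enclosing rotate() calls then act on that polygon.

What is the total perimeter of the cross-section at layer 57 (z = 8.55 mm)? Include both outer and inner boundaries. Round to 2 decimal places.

At z = 8.55 mm: the r=10.5 cylinder contributes a regular 24-gon of circumradius 10.5 (perimeter = 2·24·10.500·sin(180°/24) = 65.79 mm); the cylinder at (5.5, 5) does not reach this height (z outside [15.5, 29]); Merging all regions: only the r=10.5 cylinder is present, so the union is just that shape — boundary = 65.79 mm. Overall, the cross-section is a single solid region. Total boundary length (outer) = 65.79 mm.

65.79 mm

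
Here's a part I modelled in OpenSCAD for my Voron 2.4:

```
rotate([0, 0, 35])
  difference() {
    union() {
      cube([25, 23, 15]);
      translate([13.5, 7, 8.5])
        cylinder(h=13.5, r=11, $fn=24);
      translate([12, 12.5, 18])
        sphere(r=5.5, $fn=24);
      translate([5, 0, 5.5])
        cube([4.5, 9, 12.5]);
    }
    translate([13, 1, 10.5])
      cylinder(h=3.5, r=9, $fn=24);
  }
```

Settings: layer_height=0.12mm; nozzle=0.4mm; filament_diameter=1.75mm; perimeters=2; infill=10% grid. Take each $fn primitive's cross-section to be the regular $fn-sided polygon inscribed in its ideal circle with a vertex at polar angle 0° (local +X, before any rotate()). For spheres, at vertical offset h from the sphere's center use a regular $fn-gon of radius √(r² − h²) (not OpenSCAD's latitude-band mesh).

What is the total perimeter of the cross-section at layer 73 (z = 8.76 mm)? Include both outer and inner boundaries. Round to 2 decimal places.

98.44 mm

At z = 8.76 mm: the 25×23 cube contributes its full rectangle (perimeter 96.00 mm); the r=11 cylinder at (13.5, 7) gives a regular 24-gon of circumradius 11 (constant along its height) (perimeter = 2·24·11.000·sin(180°/24) = 68.92 mm); the sphere at (12, 12.5) is not intersected at this z (|z−center|=9.240 > r=5.5); the cube at (5, 0) is present — its section is the full 4.5×9 rectangle (perimeter 27.00 mm); Merging all regions: the regions partially overlap (shared area 370.28 mm²), so the edge portions inside another operand are dropped and the merged outline is re-measured after clipping — boundary = 98.44 mm; the cylinder at (13, 1) is not intersected at this z (z outside [10.5, 14]); Subtracting the remaining from the first: none of the subtracted shapes is present at this height, so that combined region is unchanged — boundary = 98.44 mm; (whole slice rotated 35° about Z — lengths, areas and connectivity unchanged). Overall, the cross-section is a single solid region. Total boundary length (outer) = 98.44 mm.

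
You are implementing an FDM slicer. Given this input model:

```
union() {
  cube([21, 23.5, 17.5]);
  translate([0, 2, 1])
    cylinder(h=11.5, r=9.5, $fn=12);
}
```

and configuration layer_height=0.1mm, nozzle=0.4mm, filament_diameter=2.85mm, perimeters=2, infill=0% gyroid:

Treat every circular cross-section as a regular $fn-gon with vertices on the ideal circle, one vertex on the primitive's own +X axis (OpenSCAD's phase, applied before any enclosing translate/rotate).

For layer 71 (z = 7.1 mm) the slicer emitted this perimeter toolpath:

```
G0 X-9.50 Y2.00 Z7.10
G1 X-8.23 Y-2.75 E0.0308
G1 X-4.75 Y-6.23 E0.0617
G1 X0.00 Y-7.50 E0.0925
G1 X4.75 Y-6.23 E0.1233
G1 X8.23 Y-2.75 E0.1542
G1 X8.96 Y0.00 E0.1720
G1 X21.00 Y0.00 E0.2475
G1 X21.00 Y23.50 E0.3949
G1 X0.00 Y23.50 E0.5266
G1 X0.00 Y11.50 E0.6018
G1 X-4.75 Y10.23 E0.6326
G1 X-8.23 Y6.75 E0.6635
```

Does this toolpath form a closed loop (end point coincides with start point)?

no

Start point (G0): (-9.50, 2.00). End point (last G1): the path does not return to the start — open.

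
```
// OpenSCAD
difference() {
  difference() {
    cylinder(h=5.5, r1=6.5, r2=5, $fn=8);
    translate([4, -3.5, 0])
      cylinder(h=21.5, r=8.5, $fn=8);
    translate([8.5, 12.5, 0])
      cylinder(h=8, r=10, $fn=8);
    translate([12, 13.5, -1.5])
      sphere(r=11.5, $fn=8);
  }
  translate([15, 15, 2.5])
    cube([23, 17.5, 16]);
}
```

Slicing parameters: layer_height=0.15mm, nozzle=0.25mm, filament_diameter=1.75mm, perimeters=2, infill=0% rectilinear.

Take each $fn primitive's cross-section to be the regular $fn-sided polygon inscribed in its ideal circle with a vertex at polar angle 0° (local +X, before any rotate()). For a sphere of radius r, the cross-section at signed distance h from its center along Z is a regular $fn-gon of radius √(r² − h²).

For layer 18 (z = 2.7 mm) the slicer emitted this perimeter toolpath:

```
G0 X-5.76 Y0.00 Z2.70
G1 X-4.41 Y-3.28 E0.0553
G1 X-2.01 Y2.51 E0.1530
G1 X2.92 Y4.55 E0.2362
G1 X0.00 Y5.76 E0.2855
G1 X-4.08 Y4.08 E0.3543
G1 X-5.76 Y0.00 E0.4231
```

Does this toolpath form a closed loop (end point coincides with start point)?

Start point (G0): (-5.76, 0.00). End point (last G1): the path returns to the start — closed.

yes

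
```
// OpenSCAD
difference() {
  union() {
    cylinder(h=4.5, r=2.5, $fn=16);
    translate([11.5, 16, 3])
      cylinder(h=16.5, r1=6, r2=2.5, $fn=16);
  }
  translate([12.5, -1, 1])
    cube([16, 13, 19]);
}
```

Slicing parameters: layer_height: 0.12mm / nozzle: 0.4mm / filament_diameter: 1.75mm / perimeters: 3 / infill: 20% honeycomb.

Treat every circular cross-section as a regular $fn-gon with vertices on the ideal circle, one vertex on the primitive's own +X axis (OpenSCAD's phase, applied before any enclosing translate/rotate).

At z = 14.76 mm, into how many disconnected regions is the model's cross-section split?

At z = 14.76 mm: the cylinder is not intersected at this z (z outside [0, 4.5]); the cone at (11.5, 16) contributes a regular 16-gon of circumradius 3.505 (interpolated between r1=6 and r2=2.5 at t=0.713); Merging all regions: only the cone at (11.5, 16) is present, so the union is just that shape — 1 connected region; the cube at (12.5, -1) (footprint 16×13) is included at this height; Subtracting the remaining from the first: starting from the result so far, the 16×13 cube at (12.5, -1) misses the remaining region (no effect) — 1 connected region. The result has 1 disconnected region.

1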